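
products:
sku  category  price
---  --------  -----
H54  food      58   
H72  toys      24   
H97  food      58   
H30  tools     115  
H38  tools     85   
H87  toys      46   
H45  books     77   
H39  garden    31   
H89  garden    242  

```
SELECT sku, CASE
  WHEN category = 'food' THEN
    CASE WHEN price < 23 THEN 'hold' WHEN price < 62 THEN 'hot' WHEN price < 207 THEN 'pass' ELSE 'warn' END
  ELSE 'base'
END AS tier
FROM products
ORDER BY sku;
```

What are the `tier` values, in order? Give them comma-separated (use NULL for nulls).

sku=H30: category='tools' → outer ELSE → base
sku=H38: category='tools' → outer ELSE → base
sku=H39: category='garden' → outer ELSE → base
sku=H45: category='books' → outer ELSE → base
sku=H54: category='food' → inner[price < 62] → hot
sku=H72: category='toys' → outer ELSE → base
sku=H87: category='toys' → outer ELSE → base
sku=H89: category='garden' → outer ELSE → base
sku=H97: category='food' → inner[price < 62] → hot

base, base, base, base, hot, base, base, base, hot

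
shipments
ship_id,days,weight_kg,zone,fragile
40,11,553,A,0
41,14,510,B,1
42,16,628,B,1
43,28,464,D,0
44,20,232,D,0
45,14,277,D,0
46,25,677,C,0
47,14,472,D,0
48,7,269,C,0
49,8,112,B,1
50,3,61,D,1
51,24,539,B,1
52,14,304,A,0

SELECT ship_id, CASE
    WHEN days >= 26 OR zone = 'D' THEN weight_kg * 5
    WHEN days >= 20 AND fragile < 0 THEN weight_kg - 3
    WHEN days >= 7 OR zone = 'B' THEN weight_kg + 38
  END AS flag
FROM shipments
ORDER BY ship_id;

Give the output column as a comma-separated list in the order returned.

591, 548, 666, 2320, 1160, 1385, 715, 2360, 307, 150, 305, 577, 342

ship_id=40: days >= 7 OR zone = 'B' → 591
ship_id=41: days >= 7 OR zone = 'B' → 548
ship_id=42: days >= 7 OR zone = 'B' → 666
ship_id=43: days >= 26 OR zone = 'D' → 2320
ship_id=44: days >= 26 OR zone = 'D' → 1160
ship_id=45: days >= 26 OR zone = 'D' → 1385
ship_id=46: days >= 7 OR zone = 'B' → 715
ship_id=47: days >= 26 OR zone = 'D' → 2360
ship_id=48: days >= 7 OR zone = 'B' → 307
ship_id=49: days >= 7 OR zone = 'B' → 150
ship_id=50: days >= 26 OR zone = 'D' → 305
ship_id=51: days >= 7 OR zone = 'B' → 577
ship_id=52: days >= 7 OR zone = 'B' → 342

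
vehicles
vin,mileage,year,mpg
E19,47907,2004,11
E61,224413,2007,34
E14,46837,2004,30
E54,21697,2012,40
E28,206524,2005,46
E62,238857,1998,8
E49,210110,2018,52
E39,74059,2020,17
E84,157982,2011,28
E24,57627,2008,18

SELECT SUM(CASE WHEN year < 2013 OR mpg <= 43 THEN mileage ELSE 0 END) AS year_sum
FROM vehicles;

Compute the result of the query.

1075903

vin=E19: ✓ → 47907
vin=E61: ✓ → 224413
vin=E14: ✓ → 46837
vin=E54: ✓ → 21697
vin=E28: ✓ → 206524
vin=E62: ✓ → 238857
vin=E49: ✗
vin=E39: ✓ → 74059
vin=E84: ✓ → 157982
vin=E24: ✓ → 57627
year_sum = 47907 + 224413 + 46837 + 21697 + 206524 + 238857 + 74059 + 157982 + 57627 = 1075903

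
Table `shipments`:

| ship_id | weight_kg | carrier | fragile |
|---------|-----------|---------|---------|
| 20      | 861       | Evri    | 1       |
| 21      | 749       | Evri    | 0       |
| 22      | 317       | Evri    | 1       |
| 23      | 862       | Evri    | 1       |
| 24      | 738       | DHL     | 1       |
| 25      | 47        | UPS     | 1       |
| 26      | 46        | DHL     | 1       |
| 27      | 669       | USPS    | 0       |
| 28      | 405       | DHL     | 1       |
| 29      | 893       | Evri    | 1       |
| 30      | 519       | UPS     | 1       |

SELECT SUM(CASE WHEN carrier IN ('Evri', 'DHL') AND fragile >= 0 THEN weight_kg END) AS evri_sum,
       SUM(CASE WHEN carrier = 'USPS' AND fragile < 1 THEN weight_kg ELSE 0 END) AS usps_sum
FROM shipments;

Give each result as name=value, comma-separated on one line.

evri_sum=4871, usps_sum=669

[evri_sum: carrier IN ('Evri', 'DHL') AND fragile >= 0]
ship_id=20: ✓ → 861
ship_id=21: ✓ → 749
ship_id=22: ✓ → 317
ship_id=23: ✓ → 862
ship_id=24: ✓ → 738
ship_id=25: ✗
ship_id=26: ✓ → 46
ship_id=27: ✗
ship_id=28: ✓ → 405
ship_id=29: ✓ → 893
ship_id=30: ✗
evri_sum = 861 + 749 + 317 + 862 + 738 + 46 + 405 + 893 = 4871
—
[usps_sum: carrier = 'USPS' AND fragile < 1]
ship_id=20: ✗
ship_id=21: ✗
ship_id=22: ✗
ship_id=23: ✗
ship_id=24: ✗
ship_id=25: ✗
ship_id=26: ✗
ship_id=27: ✓ → 669
ship_id=28: ✗
ship_id=29: ✗
ship_id=30: ✗
usps_sum = 669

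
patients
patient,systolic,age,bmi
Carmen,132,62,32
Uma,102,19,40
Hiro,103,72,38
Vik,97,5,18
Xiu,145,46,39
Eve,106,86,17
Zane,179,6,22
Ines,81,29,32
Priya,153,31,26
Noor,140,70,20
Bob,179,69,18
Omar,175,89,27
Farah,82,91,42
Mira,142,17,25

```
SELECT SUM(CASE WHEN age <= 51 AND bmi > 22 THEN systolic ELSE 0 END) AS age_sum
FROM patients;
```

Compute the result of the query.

623

patient=Carmen: ✗
patient=Uma: ✓ → 102
patient=Hiro: ✗
patient=Vik: ✗
patient=Xiu: ✓ → 145
patient=Eve: ✗
patient=Zane: ✗
patient=Ines: ✓ → 81
patient=Priya: ✓ → 153
patient=Noor: ✗
patient=Bob: ✗
patient=Omar: ✗
patient=Farah: ✗
patient=Mira: ✓ → 142
age_sum = 102 + 145 + 81 + 153 + 142 = 623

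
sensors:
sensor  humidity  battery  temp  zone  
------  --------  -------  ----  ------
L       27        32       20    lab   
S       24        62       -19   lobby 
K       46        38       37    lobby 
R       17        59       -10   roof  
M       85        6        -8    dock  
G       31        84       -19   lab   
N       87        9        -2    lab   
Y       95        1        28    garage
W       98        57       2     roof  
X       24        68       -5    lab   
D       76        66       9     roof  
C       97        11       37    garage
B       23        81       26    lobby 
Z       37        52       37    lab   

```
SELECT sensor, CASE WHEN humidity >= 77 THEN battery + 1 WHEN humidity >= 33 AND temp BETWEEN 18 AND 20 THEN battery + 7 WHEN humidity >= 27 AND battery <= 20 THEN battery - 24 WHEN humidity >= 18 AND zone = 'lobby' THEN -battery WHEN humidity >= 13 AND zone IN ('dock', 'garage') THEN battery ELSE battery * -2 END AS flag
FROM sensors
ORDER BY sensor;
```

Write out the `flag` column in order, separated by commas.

-81, 12, -132, -168, -38, -64, 7, 10, -118, -62, 58, -136, 2, -104

sensor=B: humidity >= 18 AND zone = 'lobby' → -81
sensor=C: humidity >= 77 → 12
sensor=D: ELSE → -132
sensor=G: ELSE → -168
sensor=K: humidity >= 18 AND zone = 'lobby' → -38
sensor=L: ELSE → -64
sensor=M: humidity >= 77 → 7
sensor=N: humidity >= 77 → 10
sensor=R: ELSE → -118
sensor=S: humidity >= 18 AND zone = 'lobby' → -62
sensor=W: humidity >= 77 → 58
sensor=X: ELSE → -136
sensor=Y: humidity >= 77 → 2
sensor=Z: ELSE → -104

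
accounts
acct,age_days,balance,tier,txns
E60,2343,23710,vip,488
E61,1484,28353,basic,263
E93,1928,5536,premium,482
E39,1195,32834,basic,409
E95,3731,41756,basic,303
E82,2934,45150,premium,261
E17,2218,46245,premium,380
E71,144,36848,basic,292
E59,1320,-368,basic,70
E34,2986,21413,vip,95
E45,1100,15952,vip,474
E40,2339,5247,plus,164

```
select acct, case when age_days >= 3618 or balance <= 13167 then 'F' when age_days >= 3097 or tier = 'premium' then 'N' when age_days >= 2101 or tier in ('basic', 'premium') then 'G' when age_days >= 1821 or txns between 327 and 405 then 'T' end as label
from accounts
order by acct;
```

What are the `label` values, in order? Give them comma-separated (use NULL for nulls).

N, G, G, F, NULL, F, G, G, G, N, F, F

acct=E17: age_days >= 3097 or tier = 'premium' → N
acct=E34: age_days >= 2101 or tier in ('basic', 'premium') → G
acct=E39: age_days >= 2101 or tier in ('basic', 'premium') → G
acct=E40: age_days >= 3618 or balance <= 13167 → F
acct=E45: (no match → NULL) → NULL
acct=E59: age_days >= 3618 or balance <= 13167 → F
acct=E60: age_days >= 2101 or tier in ('basic', 'premium') → G
acct=E61: age_days >= 2101 or tier in ('basic', 'premium') → G
acct=E71: age_days >= 2101 or tier in ('basic', 'premium') → G
acct=E82: age_days >= 3097 or tier = 'premium' → N
acct=E93: age_days >= 3618 or balance <= 13167 → F
acct=E95: age_days >= 3618 or balance <= 13167 → F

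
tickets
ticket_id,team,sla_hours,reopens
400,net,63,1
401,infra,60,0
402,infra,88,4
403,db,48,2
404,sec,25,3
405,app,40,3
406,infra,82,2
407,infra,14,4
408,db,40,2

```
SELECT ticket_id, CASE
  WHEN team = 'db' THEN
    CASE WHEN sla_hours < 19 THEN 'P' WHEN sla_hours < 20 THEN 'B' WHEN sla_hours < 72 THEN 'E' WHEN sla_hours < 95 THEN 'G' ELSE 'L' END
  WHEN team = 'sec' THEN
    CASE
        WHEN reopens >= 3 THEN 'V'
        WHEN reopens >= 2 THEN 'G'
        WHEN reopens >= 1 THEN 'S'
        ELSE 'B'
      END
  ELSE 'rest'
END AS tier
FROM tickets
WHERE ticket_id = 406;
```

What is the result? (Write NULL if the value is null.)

rest

ticket_id = 406: team=infra, sla_hours=82, reopens=2.
team='infra' → outer ELSE → rest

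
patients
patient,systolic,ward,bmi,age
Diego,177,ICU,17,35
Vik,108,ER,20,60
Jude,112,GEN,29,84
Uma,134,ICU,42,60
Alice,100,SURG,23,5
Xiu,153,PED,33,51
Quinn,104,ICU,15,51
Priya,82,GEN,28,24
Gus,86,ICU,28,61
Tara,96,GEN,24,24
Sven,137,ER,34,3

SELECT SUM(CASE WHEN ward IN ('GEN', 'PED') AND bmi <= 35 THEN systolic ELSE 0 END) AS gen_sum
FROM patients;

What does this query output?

patient=Diego: ✗
patient=Vik: ✗
patient=Jude: ✓ → 112
patient=Uma: ✗
patient=Alice: ✗
patient=Xiu: ✓ → 153
patient=Quinn: ✗
patient=Priya: ✓ → 82
patient=Gus: ✗
patient=Tara: ✓ → 96
patient=Sven: ✗
gen_sum = 112 + 153 + 82 + 96 = 443

443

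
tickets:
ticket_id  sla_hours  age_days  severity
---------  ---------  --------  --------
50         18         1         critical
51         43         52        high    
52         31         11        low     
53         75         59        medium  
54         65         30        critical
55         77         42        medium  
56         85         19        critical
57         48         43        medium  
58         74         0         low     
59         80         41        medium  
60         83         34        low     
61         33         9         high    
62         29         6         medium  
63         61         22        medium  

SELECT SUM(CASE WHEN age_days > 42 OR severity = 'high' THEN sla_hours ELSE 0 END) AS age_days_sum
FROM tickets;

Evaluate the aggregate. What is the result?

ticket_id=50: ✗
ticket_id=51: ✓ → 43
ticket_id=52: ✗
ticket_id=53: ✓ → 75
ticket_id=54: ✗
ticket_id=55: ✗
ticket_id=56: ✗
ticket_id=57: ✓ → 48
ticket_id=58: ✗
ticket_id=59: ✗
ticket_id=60: ✗
ticket_id=61: ✓ → 33
ticket_id=62: ✗
ticket_id=63: ✗
age_days_sum = 43 + 75 + 48 + 33 = 199

199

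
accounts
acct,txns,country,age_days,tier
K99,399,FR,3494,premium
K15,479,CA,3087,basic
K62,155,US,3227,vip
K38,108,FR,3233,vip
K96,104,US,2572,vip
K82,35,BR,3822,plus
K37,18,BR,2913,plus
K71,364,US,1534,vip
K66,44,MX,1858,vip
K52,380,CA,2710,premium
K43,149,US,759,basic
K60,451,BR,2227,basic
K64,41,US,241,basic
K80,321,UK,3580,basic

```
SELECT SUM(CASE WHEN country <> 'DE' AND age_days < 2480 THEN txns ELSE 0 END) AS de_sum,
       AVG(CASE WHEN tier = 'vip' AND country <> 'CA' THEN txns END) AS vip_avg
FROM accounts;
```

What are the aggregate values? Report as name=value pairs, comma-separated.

de_sum=1049, vip_avg=155

[de_sum: country <> 'DE' AND age_days < 2480]
acct=K99: ✗
acct=K15: ✗
acct=K62: ✗
acct=K38: ✗
acct=K96: ✗
acct=K82: ✗
acct=K37: ✗
acct=K71: ✓ → 364
acct=K66: ✓ → 44
acct=K52: ✗
acct=K43: ✓ → 149
acct=K60: ✓ → 451
acct=K64: ✓ → 41
acct=K80: ✗
de_sum = 364 + 44 + 149 + 451 + 41 = 1049
—
[vip_avg: tier = 'vip' AND country <> 'CA']
acct=K99: ✗
acct=K15: ✗
acct=K62: ✓ → 155
acct=K38: ✓ → 108
acct=K96: ✓ → 104
acct=K82: ✗
acct=K37: ✗
acct=K71: ✓ → 364
acct=K66: ✓ → 44
acct=K52: ✗
acct=K43: ✗
acct=K60: ✗
acct=K64: ✗
acct=K80: ✗
vip_avg = (155 + 108 + 104 + 364 + 44) / 5 = 155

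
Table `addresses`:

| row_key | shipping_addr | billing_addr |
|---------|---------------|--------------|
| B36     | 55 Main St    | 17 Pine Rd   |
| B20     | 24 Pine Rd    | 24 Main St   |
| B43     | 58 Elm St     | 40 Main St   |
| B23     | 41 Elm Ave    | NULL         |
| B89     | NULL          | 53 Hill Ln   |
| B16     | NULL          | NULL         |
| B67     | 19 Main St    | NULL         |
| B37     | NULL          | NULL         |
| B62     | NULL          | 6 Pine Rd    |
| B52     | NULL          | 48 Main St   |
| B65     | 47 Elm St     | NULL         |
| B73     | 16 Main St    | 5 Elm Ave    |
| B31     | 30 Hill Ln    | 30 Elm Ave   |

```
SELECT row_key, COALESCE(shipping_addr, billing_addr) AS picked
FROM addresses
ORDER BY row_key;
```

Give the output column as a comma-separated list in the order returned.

NULL, 24 Pine Rd, 41 Elm Ave, 30 Hill Ln, 55 Main St, NULL, 58 Elm St, 48 Main St, 6 Pine Rd, 47 Elm St, 19 Main St, 16 Main St, 53 Hill Ln

row_key=B16: shipping_addr=NULL, billing_addr=NULL (all NULL) → NULL
row_key=B20: shipping_addr=24 Pine Rd → 24 Pine Rd
row_key=B23: shipping_addr=41 Elm Ave → 41 Elm Ave
row_key=B31: shipping_addr=30 Hill Ln → 30 Hill Ln
row_key=B36: shipping_addr=55 Main St → 55 Main St
row_key=B37: shipping_addr=NULL, billing_addr=NULL (all NULL) → NULL
row_key=B43: shipping_addr=58 Elm St → 58 Elm St
row_key=B52: shipping_addr=NULL, billing_addr=48 Main St → 48 Main St
row_key=B62: shipping_addr=NULL, billing_addr=6 Pine Rd → 6 Pine Rd
row_key=B65: shipping_addr=47 Elm St → 47 Elm St
row_key=B67: shipping_addr=19 Main St → 19 Main St
row_key=B73: shipping_addr=16 Main St → 16 Main St
row_key=B89: shipping_addr=NULL, billing_addr=53 Hill Ln → 53 Hill Ln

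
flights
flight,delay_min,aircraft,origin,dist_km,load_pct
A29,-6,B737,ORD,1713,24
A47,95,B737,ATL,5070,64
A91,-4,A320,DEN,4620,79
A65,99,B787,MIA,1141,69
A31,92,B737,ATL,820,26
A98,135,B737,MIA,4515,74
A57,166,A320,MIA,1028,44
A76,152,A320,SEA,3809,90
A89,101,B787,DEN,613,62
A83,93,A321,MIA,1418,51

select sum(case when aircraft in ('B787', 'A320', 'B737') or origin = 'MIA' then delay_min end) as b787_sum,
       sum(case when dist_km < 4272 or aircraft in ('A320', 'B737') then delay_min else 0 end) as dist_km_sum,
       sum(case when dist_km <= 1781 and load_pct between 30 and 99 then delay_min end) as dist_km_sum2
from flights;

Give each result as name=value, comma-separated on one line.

b787_sum=923, dist_km_sum=923, dist_km_sum2=459

[b787_sum: aircraft in ('B787', 'A320', 'B737') or origin = 'MIA']
flight=A29: ✓ → -6
flight=A47: ✓ → 95
flight=A91: ✓ → -4
flight=A65: ✓ → 99
flight=A31: ✓ → 92
flight=A98: ✓ → 135
flight=A57: ✓ → 166
flight=A76: ✓ → 152
flight=A89: ✓ → 101
flight=A83: ✓ → 93
b787_sum = -6 + 95 + -4 + 99 + 92 + 135 + 166 + 152 + 101 + 93 = 923
—
[dist_km_sum: dist_km < 4272 or aircraft in ('A320', 'B737')]
flight=A29: ✓ → -6
flight=A47: ✓ → 95
flight=A91: ✓ → -4
flight=A65: ✓ → 99
flight=A31: ✓ → 92
flight=A98: ✓ → 135
flight=A57: ✓ → 166
flight=A76: ✓ → 152
flight=A89: ✓ → 101
flight=A83: ✓ → 93
dist_km_sum = -6 + 95 + -4 + 99 + 92 + 135 + 166 + 152 + 101 + 93 = 923
—
[dist_km_sum2: dist_km <= 1781 and load_pct between 30 and 99]
flight=A29: ✗
flight=A47: ✗
flight=A91: ✗
flight=A65: ✓ → 99
flight=A31: ✗
flight=A98: ✗
flight=A57: ✓ → 166
flight=A76: ✗
flight=A89: ✓ → 101
flight=A83: ✓ → 93
dist_km_sum2 = 99 + 166 + 101 + 93 = 459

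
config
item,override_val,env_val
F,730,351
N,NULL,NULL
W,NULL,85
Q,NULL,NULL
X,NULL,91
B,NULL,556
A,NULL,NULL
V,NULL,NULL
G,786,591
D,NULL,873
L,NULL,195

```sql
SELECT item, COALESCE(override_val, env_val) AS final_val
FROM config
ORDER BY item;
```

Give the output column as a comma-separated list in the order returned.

NULL, 556, 873, 730, 786, 195, NULL, NULL, NULL, 85, 91

item=A: override_val=NULL, env_val=NULL (all NULL) → NULL
item=B: override_val=NULL, env_val=556 → 556
item=D: override_val=NULL, env_val=873 → 873
item=F: override_val=730 → 730
item=G: override_val=786 → 786
item=L: override_val=NULL, env_val=195 → 195
item=N: override_val=NULL, env_val=NULL (all NULL) → NULL
item=Q: override_val=NULL, env_val=NULL (all NULL) → NULL
item=V: override_val=NULL, env_val=NULL (all NULL) → NULL
item=W: override_val=NULL, env_val=85 → 85
item=X: override_val=NULL, env_val=91 → 91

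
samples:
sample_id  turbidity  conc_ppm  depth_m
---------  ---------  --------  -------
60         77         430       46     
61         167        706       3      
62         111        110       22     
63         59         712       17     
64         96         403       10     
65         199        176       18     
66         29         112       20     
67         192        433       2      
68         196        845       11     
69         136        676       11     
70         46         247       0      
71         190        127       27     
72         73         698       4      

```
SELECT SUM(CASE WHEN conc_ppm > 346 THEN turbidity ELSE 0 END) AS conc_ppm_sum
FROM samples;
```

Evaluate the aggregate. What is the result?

996

sample_id=60: ✓ → 77
sample_id=61: ✓ → 167
sample_id=62: ✗
sample_id=63: ✓ → 59
sample_id=64: ✓ → 96
sample_id=65: ✗
sample_id=66: ✗
sample_id=67: ✓ → 192
sample_id=68: ✓ → 196
sample_id=69: ✓ → 136
sample_id=70: ✗
sample_id=71: ✗
sample_id=72: ✓ → 73
conc_ppm_sum = 77 + 167 + 59 + 96 + 192 + 196 + 136 + 73 = 996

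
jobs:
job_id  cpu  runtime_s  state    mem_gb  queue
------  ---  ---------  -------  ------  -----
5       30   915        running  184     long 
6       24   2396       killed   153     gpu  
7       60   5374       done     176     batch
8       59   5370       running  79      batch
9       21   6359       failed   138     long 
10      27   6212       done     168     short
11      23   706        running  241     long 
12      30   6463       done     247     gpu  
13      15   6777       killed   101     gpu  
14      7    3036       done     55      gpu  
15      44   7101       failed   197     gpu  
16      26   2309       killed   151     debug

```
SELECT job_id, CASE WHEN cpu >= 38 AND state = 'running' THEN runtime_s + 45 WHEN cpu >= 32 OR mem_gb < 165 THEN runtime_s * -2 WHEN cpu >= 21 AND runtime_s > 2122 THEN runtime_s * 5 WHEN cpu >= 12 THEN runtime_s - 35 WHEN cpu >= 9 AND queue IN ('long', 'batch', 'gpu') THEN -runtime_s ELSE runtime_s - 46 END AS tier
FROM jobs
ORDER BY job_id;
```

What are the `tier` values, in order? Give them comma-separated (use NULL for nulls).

job_id=5: cpu >= 12 → 880
job_id=6: cpu >= 32 OR mem_gb < 165 → -4792
job_id=7: cpu >= 32 OR mem_gb < 165 → -10748
job_id=8: cpu >= 38 AND state = 'running' → 5415
job_id=9: cpu >= 32 OR mem_gb < 165 → -12718
job_id=10: cpu >= 21 AND runtime_s > 2122 → 31060
job_id=11: cpu >= 12 → 671
job_id=12: cpu >= 21 AND runtime_s > 2122 → 32315
job_id=13: cpu >= 32 OR mem_gb < 165 → -13554
job_id=14: cpu >= 32 OR mem_gb < 165 → -6072
job_id=15: cpu >= 32 OR mem_gb < 165 → -14202
job_id=16: cpu >= 32 OR mem_gb < 165 → -4618

880, -4792, -10748, 5415, -12718, 31060, 671, 32315, -13554, -6072, -14202, -4618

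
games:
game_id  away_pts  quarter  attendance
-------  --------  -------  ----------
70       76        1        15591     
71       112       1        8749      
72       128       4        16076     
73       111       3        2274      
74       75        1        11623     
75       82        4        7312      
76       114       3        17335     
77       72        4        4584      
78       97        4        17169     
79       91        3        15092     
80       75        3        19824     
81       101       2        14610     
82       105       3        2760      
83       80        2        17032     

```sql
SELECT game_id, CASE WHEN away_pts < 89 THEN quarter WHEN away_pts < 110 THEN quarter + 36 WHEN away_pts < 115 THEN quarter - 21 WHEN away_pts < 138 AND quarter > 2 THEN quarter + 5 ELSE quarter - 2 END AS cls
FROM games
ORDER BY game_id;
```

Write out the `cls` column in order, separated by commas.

game_id=70: away_pts < 89 → 1
game_id=71: away_pts < 115 → -20
game_id=72: away_pts < 138 AND quarter > 2 → 9
game_id=73: away_pts < 115 → -18
game_id=74: away_pts < 89 → 1
game_id=75: away_pts < 89 → 4
game_id=76: away_pts < 115 → -18
game_id=77: away_pts < 89 → 4
game_id=78: away_pts < 110 → 40
game_id=79: away_pts < 110 → 39
game_id=80: away_pts < 89 → 3
game_id=81: away_pts < 110 → 38
game_id=82: away_pts < 110 → 39
game_id=83: away_pts < 89 → 2

1, -20, 9, -18, 1, 4, -18, 4, 40, 39, 3, 38, 39, 2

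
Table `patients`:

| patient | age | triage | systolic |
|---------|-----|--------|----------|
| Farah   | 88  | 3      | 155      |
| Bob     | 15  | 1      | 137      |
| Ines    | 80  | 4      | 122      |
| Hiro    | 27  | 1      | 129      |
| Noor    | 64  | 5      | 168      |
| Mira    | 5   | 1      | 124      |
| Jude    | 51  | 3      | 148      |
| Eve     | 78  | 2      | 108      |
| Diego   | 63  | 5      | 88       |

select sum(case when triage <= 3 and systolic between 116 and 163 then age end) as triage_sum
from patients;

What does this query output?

patient=Farah: ✓ → 88
patient=Bob: ✓ → 15
patient=Ines: ✗
patient=Hiro: ✓ → 27
patient=Noor: ✗
patient=Mira: ✓ → 5
patient=Jude: ✓ → 51
patient=Eve: ✗
patient=Diego: ✗
triage_sum = 88 + 15 + 27 + 5 + 51 = 186

186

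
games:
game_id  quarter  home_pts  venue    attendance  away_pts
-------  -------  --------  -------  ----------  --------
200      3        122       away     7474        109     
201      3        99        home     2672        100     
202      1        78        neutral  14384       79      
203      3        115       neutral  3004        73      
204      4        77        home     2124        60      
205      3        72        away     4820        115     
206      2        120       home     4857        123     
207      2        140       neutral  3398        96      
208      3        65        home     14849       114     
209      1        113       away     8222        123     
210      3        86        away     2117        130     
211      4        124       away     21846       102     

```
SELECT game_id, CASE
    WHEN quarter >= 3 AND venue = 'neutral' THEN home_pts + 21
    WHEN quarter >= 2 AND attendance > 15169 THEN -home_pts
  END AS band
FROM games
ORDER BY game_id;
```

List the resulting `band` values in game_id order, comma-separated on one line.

game_id=200: (no match → NULL) → NULL
game_id=201: (no match → NULL) → NULL
game_id=202: (no match → NULL) → NULL
game_id=203: quarter >= 3 AND venue = 'neutral' → 136
game_id=204: (no match → NULL) → NULL
game_id=205: (no match → NULL) → NULL
game_id=206: (no match → NULL) → NULL
game_id=207: (no match → NULL) → NULL
game_id=208: (no match → NULL) → NULL
game_id=209: (no match → NULL) → NULL
game_id=210: (no match → NULL) → NULL
game_id=211: quarter >= 2 AND attendance > 15169 → -124

NULL, NULL, NULL, 136, NULL, NULL, NULL, NULL, NULL, NULL, NULL, -124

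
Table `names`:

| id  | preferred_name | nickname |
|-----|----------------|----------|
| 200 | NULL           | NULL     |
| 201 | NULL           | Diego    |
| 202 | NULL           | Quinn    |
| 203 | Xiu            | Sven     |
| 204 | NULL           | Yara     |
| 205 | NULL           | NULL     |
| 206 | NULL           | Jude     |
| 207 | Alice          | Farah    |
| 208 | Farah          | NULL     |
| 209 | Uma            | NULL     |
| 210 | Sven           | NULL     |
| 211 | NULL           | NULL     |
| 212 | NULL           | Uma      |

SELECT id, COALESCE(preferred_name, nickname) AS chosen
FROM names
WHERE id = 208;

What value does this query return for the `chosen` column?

id = 208: preferred_name=Farah, nickname=NULL.
preferred_name=Farah → Farah

Farah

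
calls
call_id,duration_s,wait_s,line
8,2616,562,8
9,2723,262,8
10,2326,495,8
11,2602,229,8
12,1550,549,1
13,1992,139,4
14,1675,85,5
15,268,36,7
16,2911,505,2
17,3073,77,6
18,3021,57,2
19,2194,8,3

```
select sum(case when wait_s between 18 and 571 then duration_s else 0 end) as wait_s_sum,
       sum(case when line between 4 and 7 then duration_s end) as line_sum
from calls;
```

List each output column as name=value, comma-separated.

[wait_s_sum: wait_s between 18 and 571]
call_id=8: ✓ → 2616
call_id=9: ✓ → 2723
call_id=10: ✓ → 2326
call_id=11: ✓ → 2602
call_id=12: ✓ → 1550
call_id=13: ✓ → 1992
call_id=14: ✓ → 1675
call_id=15: ✓ → 268
call_id=16: ✓ → 2911
call_id=17: ✓ → 3073
call_id=18: ✓ → 3021
call_id=19: ✗
wait_s_sum = 2616 + 2723 + 2326 + 2602 + 1550 + 1992 + 1675 + 268 + 2911 + 3073 + 3021 = 24757
—
[line_sum: line between 4 and 7]
call_id=8: ✗
call_id=9: ✗
call_id=10: ✗
call_id=11: ✗
call_id=12: ✗
call_id=13: ✓ → 1992
call_id=14: ✓ → 1675
call_id=15: ✓ → 268
call_id=16: ✗
call_id=17: ✓ → 3073
call_id=18: ✗
call_id=19: ✗
line_sum = 1992 + 1675 + 268 + 3073 = 7008

wait_s_sum=24757, line_sum=7008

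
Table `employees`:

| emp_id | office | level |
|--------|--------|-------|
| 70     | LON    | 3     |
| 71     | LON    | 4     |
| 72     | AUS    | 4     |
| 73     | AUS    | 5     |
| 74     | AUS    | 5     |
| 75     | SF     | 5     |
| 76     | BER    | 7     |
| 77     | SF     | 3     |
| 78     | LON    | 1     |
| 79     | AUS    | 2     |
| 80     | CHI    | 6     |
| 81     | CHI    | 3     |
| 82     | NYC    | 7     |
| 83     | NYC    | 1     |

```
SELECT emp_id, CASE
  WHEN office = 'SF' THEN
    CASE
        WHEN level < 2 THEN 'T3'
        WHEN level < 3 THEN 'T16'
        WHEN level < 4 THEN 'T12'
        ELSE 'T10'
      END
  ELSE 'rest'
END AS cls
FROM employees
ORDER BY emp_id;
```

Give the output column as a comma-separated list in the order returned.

rest, rest, rest, rest, rest, T10, rest, T12, rest, rest, rest, rest, rest, rest

emp_id=70: office='LON' → outer ELSE → rest
emp_id=71: office='LON' → outer ELSE → rest
emp_id=72: office='AUS' → outer ELSE → rest
emp_id=73: office='AUS' → outer ELSE → rest
emp_id=74: office='AUS' → outer ELSE → rest
emp_id=75: office='SF' → inner[ELSE] → T10
emp_id=76: office='BER' → outer ELSE → rest
emp_id=77: office='SF' → inner[level < 4] → T12
emp_id=78: office='LON' → outer ELSE → rest
emp_id=79: office='AUS' → outer ELSE → rest
emp_id=80: office='CHI' → outer ELSE → rest
emp_id=81: office='CHI' → outer ELSE → rest
emp_id=82: office='NYC' → outer ELSE → rest
emp_id=83: office='NYC' → outer ELSE → rest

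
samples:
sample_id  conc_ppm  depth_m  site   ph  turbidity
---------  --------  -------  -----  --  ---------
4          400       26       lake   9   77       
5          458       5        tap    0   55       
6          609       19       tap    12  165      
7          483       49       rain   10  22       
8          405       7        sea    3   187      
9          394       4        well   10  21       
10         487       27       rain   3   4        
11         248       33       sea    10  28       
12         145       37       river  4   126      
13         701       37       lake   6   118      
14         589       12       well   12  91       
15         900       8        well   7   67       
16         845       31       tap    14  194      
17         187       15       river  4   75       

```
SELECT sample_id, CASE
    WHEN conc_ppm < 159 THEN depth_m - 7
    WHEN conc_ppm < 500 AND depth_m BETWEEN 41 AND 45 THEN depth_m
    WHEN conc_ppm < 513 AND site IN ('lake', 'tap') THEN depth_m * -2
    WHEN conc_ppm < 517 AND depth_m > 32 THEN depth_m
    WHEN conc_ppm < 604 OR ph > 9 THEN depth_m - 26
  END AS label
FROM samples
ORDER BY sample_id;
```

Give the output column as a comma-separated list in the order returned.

-52, -10, -7, 49, -19, -22, 1, 33, 30, NULL, -14, NULL, 5, -11

sample_id=4: conc_ppm < 513 AND site IN ('lake', 'tap') → -52
sample_id=5: conc_ppm < 513 AND site IN ('lake', 'tap') → -10
sample_id=6: conc_ppm < 604 OR ph > 9 → -7
sample_id=7: conc_ppm < 517 AND depth_m > 32 → 49
sample_id=8: conc_ppm < 604 OR ph > 9 → -19
sample_id=9: conc_ppm < 604 OR ph > 9 → -22
sample_id=10: conc_ppm < 604 OR ph > 9 → 1
sample_id=11: conc_ppm < 517 AND depth_m > 32 → 33
sample_id=12: conc_ppm < 159 → 30
sample_id=13: (no match → NULL) → NULL
sample_id=14: conc_ppm < 604 OR ph > 9 → -14
sample_id=15: (no match → NULL) → NULL
sample_id=16: conc_ppm < 604 OR ph > 9 → 5
sample_id=17: conc_ppm < 604 OR ph > 9 → -11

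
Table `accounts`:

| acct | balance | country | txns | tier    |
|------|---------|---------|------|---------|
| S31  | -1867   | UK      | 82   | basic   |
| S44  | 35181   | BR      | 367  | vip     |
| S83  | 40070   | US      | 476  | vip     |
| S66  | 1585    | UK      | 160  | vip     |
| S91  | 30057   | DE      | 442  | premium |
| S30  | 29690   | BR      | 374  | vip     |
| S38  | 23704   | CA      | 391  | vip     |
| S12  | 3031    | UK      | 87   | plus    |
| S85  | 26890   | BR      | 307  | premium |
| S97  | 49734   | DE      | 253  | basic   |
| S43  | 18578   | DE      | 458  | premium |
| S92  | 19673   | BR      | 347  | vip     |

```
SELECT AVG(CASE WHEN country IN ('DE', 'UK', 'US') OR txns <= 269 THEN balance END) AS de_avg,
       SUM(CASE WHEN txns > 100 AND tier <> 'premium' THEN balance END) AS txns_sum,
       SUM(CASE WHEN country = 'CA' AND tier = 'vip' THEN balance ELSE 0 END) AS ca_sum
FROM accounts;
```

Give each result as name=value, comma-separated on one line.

de_avg=20169.7142857143, txns_sum=199637, ca_sum=23704

[de_avg: country IN ('DE', 'UK', 'US') OR txns <= 269]
acct=S31: ✓ → -1867
acct=S44: ✗
acct=S83: ✓ → 40070
acct=S66: ✓ → 1585
acct=S91: ✓ → 30057
acct=S30: ✗
acct=S38: ✗
acct=S12: ✓ → 3031
acct=S85: ✗
acct=S97: ✓ → 49734
acct=S43: ✓ → 18578
acct=S92: ✗
de_avg = (-1867 + 40070 + 1585 + 30057 + 3031 + 49734 + 18578) / 7 = 20169.7142857143
—
[txns_sum: txns > 100 AND tier <> 'premium']
acct=S31: ✗
acct=S44: ✓ → 35181
acct=S83: ✓ → 40070
acct=S66: ✓ → 1585
acct=S91: ✗
acct=S30: ✓ → 29690
acct=S38: ✓ → 23704
acct=S12: ✗
acct=S85: ✗
acct=S97: ✓ → 49734
acct=S43: ✗
acct=S92: ✓ → 19673
txns_sum = 35181 + 40070 + 1585 + 29690 + 23704 + 49734 + 19673 = 199637
—
[ca_sum: country = 'CA' AND tier = 'vip']
acct=S31: ✗
acct=S44: ✗
acct=S83: ✗
acct=S66: ✗
acct=S91: ✗
acct=S30: ✗
acct=S38: ✓ → 23704
acct=S12: ✗
acct=S85: ✗
acct=S97: ✗
acct=S43: ✗
acct=S92: ✗
ca_sum = 23704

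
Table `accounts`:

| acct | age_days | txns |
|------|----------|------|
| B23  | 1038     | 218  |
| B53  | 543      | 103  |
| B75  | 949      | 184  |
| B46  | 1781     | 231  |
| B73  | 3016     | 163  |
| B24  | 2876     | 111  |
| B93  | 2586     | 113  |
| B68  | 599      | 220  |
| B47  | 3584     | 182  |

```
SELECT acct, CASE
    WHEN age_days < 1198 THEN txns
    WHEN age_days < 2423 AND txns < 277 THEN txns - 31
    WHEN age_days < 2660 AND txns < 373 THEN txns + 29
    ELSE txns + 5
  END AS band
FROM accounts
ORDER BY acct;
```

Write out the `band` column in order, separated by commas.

218, 116, 200, 187, 103, 220, 168, 184, 142

acct=B23: age_days < 1198 → 218
acct=B24: ELSE → 116
acct=B46: age_days < 2423 AND txns < 277 → 200
acct=B47: ELSE → 187
acct=B53: age_days < 1198 → 103
acct=B68: age_days < 1198 → 220
acct=B73: ELSE → 168
acct=B75: age_days < 1198 → 184
acct=B93: age_days < 2660 AND txns < 373 → 142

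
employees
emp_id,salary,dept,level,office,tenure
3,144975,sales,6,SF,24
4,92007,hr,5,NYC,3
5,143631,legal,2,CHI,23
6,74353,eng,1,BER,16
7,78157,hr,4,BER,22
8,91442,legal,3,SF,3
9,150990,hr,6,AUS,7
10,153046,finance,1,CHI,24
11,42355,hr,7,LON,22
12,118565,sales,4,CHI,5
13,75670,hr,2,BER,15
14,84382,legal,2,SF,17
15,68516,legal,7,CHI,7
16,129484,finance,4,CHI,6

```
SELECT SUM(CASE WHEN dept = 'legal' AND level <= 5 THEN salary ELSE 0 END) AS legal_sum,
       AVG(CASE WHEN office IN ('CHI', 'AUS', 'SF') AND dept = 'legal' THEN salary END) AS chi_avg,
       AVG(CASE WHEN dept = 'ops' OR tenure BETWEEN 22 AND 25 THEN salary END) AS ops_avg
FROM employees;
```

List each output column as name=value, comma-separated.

legal_sum=319455, chi_avg=96992.75, ops_avg=112432.8

[legal_sum: dept = 'legal' AND level <= 5]
emp_id=3: ✗
emp_id=4: ✗
emp_id=5: ✓ → 143631
emp_id=6: ✗
emp_id=7: ✗
emp_id=8: ✓ → 91442
emp_id=9: ✗
emp_id=10: ✗
emp_id=11: ✗
emp_id=12: ✗
emp_id=13: ✗
emp_id=14: ✓ → 84382
emp_id=15: ✗
emp_id=16: ✗
legal_sum = 143631 + 91442 + 84382 = 319455
—
[chi_avg: office IN ('CHI', 'AUS', 'SF') AND dept = 'legal']
emp_id=3: ✗
emp_id=4: ✗
emp_id=5: ✓ → 143631
emp_id=6: ✗
emp_id=7: ✗
emp_id=8: ✓ → 91442
emp_id=9: ✗
emp_id=10: ✗
emp_id=11: ✗
emp_id=12: ✗
emp_id=13: ✗
emp_id=14: ✓ → 84382
emp_id=15: ✓ → 68516
emp_id=16: ✗
chi_avg = (143631 + 91442 + 84382 + 68516) / 4 = 96992.75
—
[ops_avg: dept = 'ops' OR tenure BETWEEN 22 AND 25]
emp_id=3: ✓ → 144975
emp_id=4: ✗
emp_id=5: ✓ → 143631
emp_id=6: ✗
emp_id=7: ✓ → 78157
emp_id=8: ✗
emp_id=9: ✗
emp_id=10: ✓ → 153046
emp_id=11: ✓ → 42355
emp_id=12: ✗
emp_id=13: ✗
emp_id=14: ✗
emp_id=15: ✗
emp_id=16: ✗
ops_avg = (144975 + 143631 + 78157 + 153046 + 42355) / 5 = 112432.8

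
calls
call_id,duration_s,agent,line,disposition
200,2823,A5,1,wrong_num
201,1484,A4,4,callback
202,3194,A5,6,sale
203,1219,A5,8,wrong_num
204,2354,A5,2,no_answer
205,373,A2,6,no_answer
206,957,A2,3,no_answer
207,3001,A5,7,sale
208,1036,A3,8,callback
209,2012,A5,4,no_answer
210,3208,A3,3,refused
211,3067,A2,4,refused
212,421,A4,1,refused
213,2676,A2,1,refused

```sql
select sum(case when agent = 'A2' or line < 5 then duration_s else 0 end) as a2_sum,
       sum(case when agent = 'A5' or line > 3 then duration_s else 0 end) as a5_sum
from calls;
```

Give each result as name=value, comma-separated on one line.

a2_sum=19375, a5_sum=20563

[a2_sum: agent = 'A2' or line < 5]
call_id=200: ✓ → 2823
call_id=201: ✓ → 1484
call_id=202: ✗
call_id=203: ✗
call_id=204: ✓ → 2354
call_id=205: ✓ → 373
call_id=206: ✓ → 957
call_id=207: ✗
call_id=208: ✗
call_id=209: ✓ → 2012
call_id=210: ✓ → 3208
call_id=211: ✓ → 3067
call_id=212: ✓ → 421
call_id=213: ✓ → 2676
a2_sum = 2823 + 1484 + 2354 + 373 + 957 + 2012 + 3208 + 3067 + 421 + 2676 = 19375
—
[a5_sum: agent = 'A5' or line > 3]
call_id=200: ✓ → 2823
call_id=201: ✓ → 1484
call_id=202: ✓ → 3194
call_id=203: ✓ → 1219
call_id=204: ✓ → 2354
call_id=205: ✓ → 373
call_id=206: ✗
call_id=207: ✓ → 3001
call_id=208: ✓ → 1036
call_id=209: ✓ → 2012
call_id=210: ✗
call_id=211: ✓ → 3067
call_id=212: ✗
call_id=213: ✗
a5_sum = 2823 + 1484 + 3194 + 1219 + 2354 + 373 + 3001 + 1036 + 2012 + 3067 = 20563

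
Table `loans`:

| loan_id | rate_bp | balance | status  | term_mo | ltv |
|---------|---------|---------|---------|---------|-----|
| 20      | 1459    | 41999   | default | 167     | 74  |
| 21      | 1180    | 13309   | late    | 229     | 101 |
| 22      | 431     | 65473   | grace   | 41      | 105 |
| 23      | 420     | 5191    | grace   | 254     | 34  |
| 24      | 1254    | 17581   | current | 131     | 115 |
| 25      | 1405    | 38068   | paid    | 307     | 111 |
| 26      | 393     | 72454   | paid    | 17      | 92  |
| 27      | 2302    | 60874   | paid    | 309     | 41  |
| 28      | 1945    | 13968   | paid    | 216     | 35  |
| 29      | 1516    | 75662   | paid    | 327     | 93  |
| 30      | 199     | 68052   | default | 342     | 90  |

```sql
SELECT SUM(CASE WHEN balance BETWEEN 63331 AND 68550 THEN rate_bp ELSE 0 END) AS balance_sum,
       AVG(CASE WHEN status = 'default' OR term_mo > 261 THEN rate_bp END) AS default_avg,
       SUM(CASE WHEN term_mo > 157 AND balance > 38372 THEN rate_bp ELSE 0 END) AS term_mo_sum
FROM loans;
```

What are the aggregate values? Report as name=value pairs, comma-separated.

[balance_sum: balance BETWEEN 63331 AND 68550]
loan_id=20: ✗
loan_id=21: ✗
loan_id=22: ✓ → 431
loan_id=23: ✗
loan_id=24: ✗
loan_id=25: ✗
loan_id=26: ✗
loan_id=27: ✗
loan_id=28: ✗
loan_id=29: ✗
loan_id=30: ✓ → 199
balance_sum = 431 + 199 = 630
—
[default_avg: status = 'default' OR term_mo > 261]
loan_id=20: ✓ → 1459
loan_id=21: ✗
loan_id=22: ✗
loan_id=23: ✗
loan_id=24: ✗
loan_id=25: ✓ → 1405
loan_id=26: ✗
loan_id=27: ✓ → 2302
loan_id=28: ✗
loan_id=29: ✓ → 1516
loan_id=30: ✓ → 199
default_avg = (1459 + 1405 + 2302 + 1516 + 199) / 5 = 1376.2
—
[term_mo_sum: term_mo > 157 AND balance > 38372]
loan_id=20: ✓ → 1459
loan_id=21: ✗
loan_id=22: ✗
loan_id=23: ✗
loan_id=24: ✗
loan_id=25: ✗
loan_id=26: ✗
loan_id=27: ✓ → 2302
loan_id=28: ✗
loan_id=29: ✓ → 1516
loan_id=30: ✓ → 199
term_mo_sum = 1459 + 2302 + 1516 + 199 = 5476

balance_sum=630, default_avg=1376.2, term_mo_sum=5476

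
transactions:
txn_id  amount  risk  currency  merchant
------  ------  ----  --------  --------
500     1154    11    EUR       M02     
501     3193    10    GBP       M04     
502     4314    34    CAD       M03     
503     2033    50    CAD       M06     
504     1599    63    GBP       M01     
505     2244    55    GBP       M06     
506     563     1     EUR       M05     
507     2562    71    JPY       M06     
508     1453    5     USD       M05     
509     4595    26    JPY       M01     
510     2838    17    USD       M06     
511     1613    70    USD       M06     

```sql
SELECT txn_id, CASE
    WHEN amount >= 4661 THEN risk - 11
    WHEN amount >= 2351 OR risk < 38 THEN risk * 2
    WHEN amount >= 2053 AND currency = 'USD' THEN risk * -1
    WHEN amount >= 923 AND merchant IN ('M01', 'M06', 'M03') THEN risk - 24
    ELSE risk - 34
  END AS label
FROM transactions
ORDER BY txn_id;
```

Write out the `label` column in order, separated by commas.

22, 20, 68, 26, 39, 31, 2, 142, 10, 52, 34, 46

txn_id=500: amount >= 2351 OR risk < 38 → 22
txn_id=501: amount >= 2351 OR risk < 38 → 20
txn_id=502: amount >= 2351 OR risk < 38 → 68
txn_id=503: amount >= 923 AND merchant IN ('M01', 'M06', 'M03') → 26
txn_id=504: amount >= 923 AND merchant IN ('M01', 'M06', 'M03') → 39
txn_id=505: amount >= 923 AND merchant IN ('M01', 'M06', 'M03') → 31
txn_id=506: amount >= 2351 OR risk < 38 → 2
txn_id=507: amount >= 2351 OR risk < 38 → 142
txn_id=508: amount >= 2351 OR risk < 38 → 10
txn_id=509: amount >= 2351 OR risk < 38 → 52
txn_id=510: amount >= 2351 OR risk < 38 → 34
txn_id=511: amount >= 923 AND merchant IN ('M01', 'M06', 'M03') → 46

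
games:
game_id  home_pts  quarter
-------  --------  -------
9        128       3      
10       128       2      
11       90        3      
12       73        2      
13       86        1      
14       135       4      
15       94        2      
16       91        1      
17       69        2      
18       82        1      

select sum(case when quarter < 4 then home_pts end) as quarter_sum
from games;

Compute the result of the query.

game_id=9: ✓ → 128
game_id=10: ✓ → 128
game_id=11: ✓ → 90
game_id=12: ✓ → 73
game_id=13: ✓ → 86
game_id=14: ✗
game_id=15: ✓ → 94
game_id=16: ✓ → 91
game_id=17: ✓ → 69
game_id=18: ✓ → 82
quarter_sum = 128 + 128 + 90 + 73 + 86 + 94 + 91 + 69 + 82 = 841

841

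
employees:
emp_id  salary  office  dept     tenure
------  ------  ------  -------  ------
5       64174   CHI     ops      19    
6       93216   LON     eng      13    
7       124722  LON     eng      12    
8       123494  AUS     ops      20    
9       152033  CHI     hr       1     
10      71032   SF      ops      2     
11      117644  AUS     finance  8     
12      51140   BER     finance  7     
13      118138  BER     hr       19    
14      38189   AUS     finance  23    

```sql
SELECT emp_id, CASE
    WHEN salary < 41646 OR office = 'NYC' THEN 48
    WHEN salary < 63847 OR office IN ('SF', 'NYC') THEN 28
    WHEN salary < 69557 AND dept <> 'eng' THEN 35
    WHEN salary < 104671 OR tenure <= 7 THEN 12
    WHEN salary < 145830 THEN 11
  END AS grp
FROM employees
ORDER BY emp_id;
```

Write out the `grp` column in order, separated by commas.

35, 12, 11, 11, 12, 28, 11, 28, 11, 48

emp_id=5: salary < 69557 AND dept <> 'eng' → 35
emp_id=6: salary < 104671 OR tenure <= 7 → 12
emp_id=7: salary < 145830 → 11
emp_id=8: salary < 145830 → 11
emp_id=9: salary < 104671 OR tenure <= 7 → 12
emp_id=10: salary < 63847 OR office IN ('SF', 'NYC') → 28
emp_id=11: salary < 145830 → 11
emp_id=12: salary < 63847 OR office IN ('SF', 'NYC') → 28
emp_id=13: salary < 145830 → 11
emp_id=14: salary < 41646 OR office = 'NYC' → 48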